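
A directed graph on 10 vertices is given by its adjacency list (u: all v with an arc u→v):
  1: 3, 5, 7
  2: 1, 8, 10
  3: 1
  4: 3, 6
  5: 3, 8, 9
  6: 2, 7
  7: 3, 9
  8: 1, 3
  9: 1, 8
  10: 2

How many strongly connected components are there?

4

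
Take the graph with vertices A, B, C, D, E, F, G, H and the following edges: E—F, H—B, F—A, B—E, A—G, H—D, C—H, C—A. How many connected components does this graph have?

Starting from A we can reach A, B, C, D, E, F, G, H. That is one component of size 8.
Total: 1 component.

1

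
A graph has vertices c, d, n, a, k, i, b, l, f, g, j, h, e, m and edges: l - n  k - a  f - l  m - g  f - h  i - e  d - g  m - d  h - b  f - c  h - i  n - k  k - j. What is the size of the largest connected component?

11

Starting from d we can reach d, g, m. That is one component of size 3.
Starting from a we can reach a, b, c, e, f, h, i, j, k, l, n. That is one component of size 11.
The largest has 11 vertices.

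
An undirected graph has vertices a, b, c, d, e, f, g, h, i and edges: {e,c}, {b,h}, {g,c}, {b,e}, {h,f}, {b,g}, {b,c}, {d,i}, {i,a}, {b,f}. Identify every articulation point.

b, i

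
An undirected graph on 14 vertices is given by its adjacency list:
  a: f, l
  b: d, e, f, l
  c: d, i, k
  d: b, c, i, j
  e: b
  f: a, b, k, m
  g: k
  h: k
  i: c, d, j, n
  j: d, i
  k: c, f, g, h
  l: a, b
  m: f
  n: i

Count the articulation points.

Removing b increases the component count from 1 to 2, so b is a cut vertex.
Removing f increases the component count from 1 to 2, so f is a cut vertex.
Removing i increases the component count from 1 to 2, so i is a cut vertex.
Likewise k is a cut vertex.
By contrast removing a leaves 1 component; it is not a cut vertex. No other vertex is a cut vertex either.

4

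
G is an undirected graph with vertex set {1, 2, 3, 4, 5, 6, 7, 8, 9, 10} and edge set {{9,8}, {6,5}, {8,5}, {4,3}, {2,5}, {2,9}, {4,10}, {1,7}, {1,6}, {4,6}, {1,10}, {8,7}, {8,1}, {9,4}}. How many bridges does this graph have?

The edges on the cycle 9-4-10-1-8-9 are not bridges since each lies on that cycle.
But removing 3 - 4 disconnects 3 from 4 — this is a bridge.

1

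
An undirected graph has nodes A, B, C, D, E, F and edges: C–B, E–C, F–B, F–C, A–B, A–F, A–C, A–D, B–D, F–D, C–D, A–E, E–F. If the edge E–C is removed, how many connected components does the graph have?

1

E and C are still connected via E-A-C, so the component count stays at 1.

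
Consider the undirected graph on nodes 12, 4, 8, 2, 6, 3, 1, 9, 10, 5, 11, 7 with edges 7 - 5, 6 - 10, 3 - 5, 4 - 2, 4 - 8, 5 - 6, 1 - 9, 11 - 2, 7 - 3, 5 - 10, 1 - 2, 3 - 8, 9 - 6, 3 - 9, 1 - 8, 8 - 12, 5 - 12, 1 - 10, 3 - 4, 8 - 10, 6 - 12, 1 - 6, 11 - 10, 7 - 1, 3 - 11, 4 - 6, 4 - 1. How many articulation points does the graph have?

0

Removing 1, for instance, still leaves 1 component. No single vertex removal increases the component count — the graph has no articulation points.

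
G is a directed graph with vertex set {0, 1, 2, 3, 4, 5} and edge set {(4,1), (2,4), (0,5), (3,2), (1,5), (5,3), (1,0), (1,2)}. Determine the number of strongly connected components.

{0, 1, 2, 3, 4, 5} are all mutually reachable — one SCC of size 6.
That gives 1 strongly connected component.

1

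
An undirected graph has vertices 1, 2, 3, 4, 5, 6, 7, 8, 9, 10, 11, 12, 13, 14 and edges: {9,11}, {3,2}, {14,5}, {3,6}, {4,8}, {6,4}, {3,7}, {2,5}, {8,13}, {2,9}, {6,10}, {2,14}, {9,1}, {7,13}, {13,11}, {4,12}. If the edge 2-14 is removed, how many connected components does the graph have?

2 and 14 are still connected via 2-5-14, so the component count stays at 1.

1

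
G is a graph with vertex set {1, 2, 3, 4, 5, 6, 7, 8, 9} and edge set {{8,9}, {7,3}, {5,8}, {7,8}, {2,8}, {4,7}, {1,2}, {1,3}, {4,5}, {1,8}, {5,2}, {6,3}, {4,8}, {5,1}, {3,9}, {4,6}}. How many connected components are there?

1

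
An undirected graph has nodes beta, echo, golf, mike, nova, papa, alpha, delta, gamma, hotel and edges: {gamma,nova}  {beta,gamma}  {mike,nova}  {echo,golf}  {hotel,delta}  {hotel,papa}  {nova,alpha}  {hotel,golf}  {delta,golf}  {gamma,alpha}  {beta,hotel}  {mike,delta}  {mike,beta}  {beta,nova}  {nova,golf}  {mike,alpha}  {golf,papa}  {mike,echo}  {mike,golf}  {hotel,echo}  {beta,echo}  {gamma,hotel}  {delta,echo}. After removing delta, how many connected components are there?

With delta gone, the remaining components are: {beta, echo, golf, mike, nova, papa, alpha, gamma, hotel}.
That is 1 component.

1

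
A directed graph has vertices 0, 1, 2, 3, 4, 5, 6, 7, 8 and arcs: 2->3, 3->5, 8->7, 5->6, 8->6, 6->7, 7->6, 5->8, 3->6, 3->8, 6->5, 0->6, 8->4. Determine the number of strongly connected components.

6

{5, 6, 7, 8} are all mutually reachable — one SCC of size 4.
{2} is an SCC by itself.
{4} is an SCC by itself.
{1} is an SCC by itself.
{3} is an SCC by itself.
(and 1 more singleton SCC)
That gives 6 strongly connected components.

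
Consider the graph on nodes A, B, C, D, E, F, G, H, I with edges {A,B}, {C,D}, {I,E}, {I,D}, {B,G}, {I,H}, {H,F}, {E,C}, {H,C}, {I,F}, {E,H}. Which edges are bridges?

A-B, B-G

The edges on the cycle I-E-C-H-I are not bridges since each lies on that cycle.
But removing A—B disconnects A from B; removing G—B disconnects G from B — these are bridges.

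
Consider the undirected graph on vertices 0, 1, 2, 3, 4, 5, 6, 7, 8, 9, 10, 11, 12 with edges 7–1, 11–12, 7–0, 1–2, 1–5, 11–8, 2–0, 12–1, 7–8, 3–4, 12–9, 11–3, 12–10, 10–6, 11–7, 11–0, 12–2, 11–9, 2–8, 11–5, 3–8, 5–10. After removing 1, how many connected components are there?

With 1 gone, the remaining components are: {0, 2, 3, 4, 5, 6, 7, 8, 9, 10, 11, 12}.
That is 1 component.

1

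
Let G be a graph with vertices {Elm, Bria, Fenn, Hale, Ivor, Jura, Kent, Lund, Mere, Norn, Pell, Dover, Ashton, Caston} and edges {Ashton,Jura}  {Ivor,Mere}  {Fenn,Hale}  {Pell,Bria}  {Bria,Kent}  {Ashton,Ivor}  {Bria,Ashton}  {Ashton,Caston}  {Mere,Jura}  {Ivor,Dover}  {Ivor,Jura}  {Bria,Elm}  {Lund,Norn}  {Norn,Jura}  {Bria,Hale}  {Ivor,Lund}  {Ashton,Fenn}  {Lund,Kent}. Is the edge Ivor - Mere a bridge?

No

After removing Ivor - Mere, the path Ivor-Jura-Mere still connects them, so the edge is not a bridge.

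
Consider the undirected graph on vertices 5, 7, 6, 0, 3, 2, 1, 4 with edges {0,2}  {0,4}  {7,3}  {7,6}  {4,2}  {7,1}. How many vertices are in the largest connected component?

4

5 is isolated — a component by itself.
Starting from 0 we can reach 0, 2, 4. That is one component of size 3.
Starting from 1 we can reach 1, 3, 6, 7. That is one component of size 4.
The largest has 4 vertices.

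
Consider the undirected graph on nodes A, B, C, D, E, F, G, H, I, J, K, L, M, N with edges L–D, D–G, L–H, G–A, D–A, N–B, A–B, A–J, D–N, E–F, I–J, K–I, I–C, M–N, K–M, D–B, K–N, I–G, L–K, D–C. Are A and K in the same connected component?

Yes

From A we can reach A, B, C, D, G, H, I, J, K, L, M, N, which includes K.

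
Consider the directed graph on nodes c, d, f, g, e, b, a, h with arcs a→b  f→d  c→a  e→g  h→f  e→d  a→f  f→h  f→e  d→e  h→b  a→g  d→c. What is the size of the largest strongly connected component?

6

{a, c, d, e, f, h} are all mutually reachable — one SCC of size 6.
{g} is an SCC by itself.
{b} is an SCC by itself.
The largest has 6 vertices.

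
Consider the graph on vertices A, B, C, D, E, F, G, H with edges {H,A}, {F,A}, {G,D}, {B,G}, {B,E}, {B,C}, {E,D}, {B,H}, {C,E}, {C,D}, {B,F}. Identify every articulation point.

Removing B increases the component count from 1 to 2, so B is a cut vertex.
By contrast removing F leaves 1 component; it is not a cut vertex. No other vertex is a cut vertex either.

B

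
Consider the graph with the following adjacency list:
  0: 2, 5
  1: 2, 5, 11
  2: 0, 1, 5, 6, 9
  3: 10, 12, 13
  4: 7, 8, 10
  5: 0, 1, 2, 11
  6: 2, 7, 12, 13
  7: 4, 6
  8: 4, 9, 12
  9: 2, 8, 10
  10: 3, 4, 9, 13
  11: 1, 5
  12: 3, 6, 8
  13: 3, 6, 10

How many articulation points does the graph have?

Removing 2 increases the component count from 1 to 2, so 2 is a cut vertex.
By contrast removing 3 leaves 1 component; it is not a cut vertex. No other vertex is a cut vertex either.

1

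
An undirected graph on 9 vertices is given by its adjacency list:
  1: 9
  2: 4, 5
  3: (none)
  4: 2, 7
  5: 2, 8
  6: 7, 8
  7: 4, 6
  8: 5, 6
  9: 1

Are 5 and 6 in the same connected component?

From 5 we can reach 2, 4, 5, 6, 7, 8, which includes 6.

Yes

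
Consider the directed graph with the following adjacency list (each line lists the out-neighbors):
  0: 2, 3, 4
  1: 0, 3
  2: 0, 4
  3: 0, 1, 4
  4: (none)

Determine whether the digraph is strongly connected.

No

There is no directed path from 4 to 3, so the graph is not strongly connected.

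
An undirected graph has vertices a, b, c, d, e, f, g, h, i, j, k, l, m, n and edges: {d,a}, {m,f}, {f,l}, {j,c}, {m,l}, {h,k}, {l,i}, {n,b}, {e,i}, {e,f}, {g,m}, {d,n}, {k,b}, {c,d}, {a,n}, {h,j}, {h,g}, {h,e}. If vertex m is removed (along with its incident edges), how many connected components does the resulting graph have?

1

With m gone, the remaining components are: {a, b, c, d, e, f, g, h, i, j, k, l, n}.
That is 1 component.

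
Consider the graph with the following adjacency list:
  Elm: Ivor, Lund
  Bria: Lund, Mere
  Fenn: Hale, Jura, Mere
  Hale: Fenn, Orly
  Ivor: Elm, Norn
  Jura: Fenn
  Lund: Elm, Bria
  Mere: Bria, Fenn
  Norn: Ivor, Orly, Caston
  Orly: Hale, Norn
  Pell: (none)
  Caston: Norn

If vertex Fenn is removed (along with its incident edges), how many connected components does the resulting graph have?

3

With Fenn gone, the remaining components are: {Jura}; {Pell}; {Elm, Bria, Hale, Ivor, Lund, Mere, Norn, Orly, Caston}.
That is 3 components.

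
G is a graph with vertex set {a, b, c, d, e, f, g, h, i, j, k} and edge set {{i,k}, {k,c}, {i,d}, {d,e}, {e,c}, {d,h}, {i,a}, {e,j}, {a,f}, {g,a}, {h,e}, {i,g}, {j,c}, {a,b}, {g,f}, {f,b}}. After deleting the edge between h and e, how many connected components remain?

1

h and e are still connected via h-d-e, so the component count stays at 1.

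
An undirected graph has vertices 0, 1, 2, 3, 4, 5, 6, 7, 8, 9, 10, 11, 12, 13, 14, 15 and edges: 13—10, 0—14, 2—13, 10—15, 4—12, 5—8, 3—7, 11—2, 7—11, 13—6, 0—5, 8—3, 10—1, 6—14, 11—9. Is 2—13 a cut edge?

No

After removing 2—13, the path 2-11-7-3-8-5-0-14-6-13 still connects them, so the edge is not a bridge.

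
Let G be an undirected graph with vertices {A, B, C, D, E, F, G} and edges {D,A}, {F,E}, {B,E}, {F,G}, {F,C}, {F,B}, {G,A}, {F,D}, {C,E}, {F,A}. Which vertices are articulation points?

F

Removing F increases the component count from 1 to 2, so F is a cut vertex.
By contrast removing B leaves 1 component; it is not a cut vertex. No other vertex is a cut vertex either.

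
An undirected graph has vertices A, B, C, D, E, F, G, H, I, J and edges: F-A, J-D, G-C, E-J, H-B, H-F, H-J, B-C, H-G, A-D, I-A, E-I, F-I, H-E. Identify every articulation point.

H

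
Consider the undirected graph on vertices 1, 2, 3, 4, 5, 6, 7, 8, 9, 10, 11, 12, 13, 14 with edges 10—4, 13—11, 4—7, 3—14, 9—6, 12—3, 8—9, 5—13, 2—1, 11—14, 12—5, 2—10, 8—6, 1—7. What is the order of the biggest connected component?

Starting from 6 we can reach 6, 8, 9. That is one component of size 3.
Starting from 1 we can reach 1, 2, 4, 7, 10. That is one component of size 5.
Starting from 3 we can reach 3, 5, 11, 12, 13, 14. That is one component of size 6.
The largest has 6 vertices.

6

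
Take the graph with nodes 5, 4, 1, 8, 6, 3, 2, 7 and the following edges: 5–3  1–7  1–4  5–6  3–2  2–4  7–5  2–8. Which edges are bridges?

2-8, 5-6

The edges on the cycle 1-7-5-3-2-4-1 are not bridges since each lies on that cycle.
But removing 5–6 disconnects 5 from 6; removing 2–8 disconnects 2 from 8 — these are bridges.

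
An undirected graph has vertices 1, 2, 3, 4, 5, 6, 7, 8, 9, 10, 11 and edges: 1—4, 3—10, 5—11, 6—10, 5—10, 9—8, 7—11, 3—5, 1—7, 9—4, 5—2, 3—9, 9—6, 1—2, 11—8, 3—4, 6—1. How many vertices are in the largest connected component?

Starting from 1 we can reach 1, 2, 3, 4, 5, 6, 7, 8, 9, 10, 11. That is one component of size 11.
The largest has 11 vertices.

11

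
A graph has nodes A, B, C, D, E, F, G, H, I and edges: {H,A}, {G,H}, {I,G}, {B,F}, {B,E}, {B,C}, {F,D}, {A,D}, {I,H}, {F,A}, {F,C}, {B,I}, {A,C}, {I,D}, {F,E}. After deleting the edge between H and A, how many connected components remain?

1

H and A are still connected via H-I-D-A, so the component count stays at 1.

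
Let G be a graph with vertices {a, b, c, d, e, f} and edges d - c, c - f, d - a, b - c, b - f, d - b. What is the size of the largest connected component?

5

e is isolated — a component by itself.
Starting from a we can reach a, b, c, d, f. That is one component of size 5.
The largest has 5 vertices.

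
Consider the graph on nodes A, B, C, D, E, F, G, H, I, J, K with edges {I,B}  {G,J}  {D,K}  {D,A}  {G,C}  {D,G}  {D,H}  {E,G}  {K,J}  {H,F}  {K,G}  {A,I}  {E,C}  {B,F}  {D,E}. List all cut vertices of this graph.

Removing D increases the component count from 1 to 2, so D is a cut vertex.
By contrast removing A leaves 1 component; it is not a cut vertex. No other vertex is a cut vertex either.

D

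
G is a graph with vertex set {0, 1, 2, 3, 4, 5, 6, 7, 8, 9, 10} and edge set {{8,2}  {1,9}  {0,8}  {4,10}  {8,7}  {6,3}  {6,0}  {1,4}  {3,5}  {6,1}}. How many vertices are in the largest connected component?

Starting from 0 we can reach 0, 1, 2, 3, 4, 5, 6, 7, 8, 9, 10. That is one component of size 11.
The largest has 11 vertices.

11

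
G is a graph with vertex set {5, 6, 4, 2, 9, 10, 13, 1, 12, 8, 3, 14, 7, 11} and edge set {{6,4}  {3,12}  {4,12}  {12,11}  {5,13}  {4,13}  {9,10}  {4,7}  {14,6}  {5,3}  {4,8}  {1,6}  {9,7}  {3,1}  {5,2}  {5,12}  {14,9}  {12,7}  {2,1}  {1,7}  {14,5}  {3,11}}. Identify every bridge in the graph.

10-9, 4-8

The edges on the cycle 5-3-1-6-4-13-5 are not bridges since each lies on that cycle.
But removing 4—8 disconnects 4 from 8; removing 9—10 disconnects 9 from 10 — these are bridges.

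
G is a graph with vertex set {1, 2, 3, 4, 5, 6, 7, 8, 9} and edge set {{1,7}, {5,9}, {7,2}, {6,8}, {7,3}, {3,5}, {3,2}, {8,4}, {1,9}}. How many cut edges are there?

The edges on the cycle 1-7-3-5-9-1 are not bridges since each lies on that cycle.
But removing 6 - 8 disconnects 6 from 8; removing 4 - 8 disconnects 4 from 8 — these are bridges.
That makes 2 bridges.

2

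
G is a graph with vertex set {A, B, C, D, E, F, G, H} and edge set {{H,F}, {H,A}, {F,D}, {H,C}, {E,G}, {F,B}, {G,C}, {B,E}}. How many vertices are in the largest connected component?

Starting from A we can reach A, B, C, D, E, F, G, H. That is one component of size 8.
The largest has 8 vertices.

8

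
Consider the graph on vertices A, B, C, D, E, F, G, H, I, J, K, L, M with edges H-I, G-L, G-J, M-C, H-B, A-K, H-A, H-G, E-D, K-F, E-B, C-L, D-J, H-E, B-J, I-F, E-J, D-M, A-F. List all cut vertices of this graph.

H

Removing H increases the component count from 1 to 2, so H is a cut vertex.
By contrast removing D leaves 1 component; it is not a cut vertex. No other vertex is a cut vertex either.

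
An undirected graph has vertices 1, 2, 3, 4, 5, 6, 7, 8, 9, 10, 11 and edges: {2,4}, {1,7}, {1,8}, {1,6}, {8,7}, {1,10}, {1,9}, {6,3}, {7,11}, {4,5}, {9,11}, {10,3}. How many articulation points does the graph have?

Removing 1 increases the component count from 2 to 3, so 1 is a cut vertex.
Removing 4 increases the component count from 2 to 3, so 4 is a cut vertex.
By contrast removing 10 leaves 2 components; it is not a cut vertex. No other vertex is a cut vertex either.

2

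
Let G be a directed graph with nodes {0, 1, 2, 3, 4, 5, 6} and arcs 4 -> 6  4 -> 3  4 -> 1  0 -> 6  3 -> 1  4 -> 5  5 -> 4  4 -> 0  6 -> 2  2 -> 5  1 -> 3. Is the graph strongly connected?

There is no directed path from 1 to 2, so the graph is not strongly connected.

No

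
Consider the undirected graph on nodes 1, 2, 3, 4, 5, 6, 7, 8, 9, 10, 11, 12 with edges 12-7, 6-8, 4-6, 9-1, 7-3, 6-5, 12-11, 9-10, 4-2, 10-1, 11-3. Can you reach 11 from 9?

No

The component containing 9 is {1, 9, 10}, and 11 is not in it.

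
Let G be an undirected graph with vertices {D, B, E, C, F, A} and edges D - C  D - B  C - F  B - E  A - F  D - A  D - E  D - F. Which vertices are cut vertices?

Removing D increases the component count from 1 to 2, so D is a cut vertex.
By contrast removing F leaves 1 component; it is not a cut vertex. No other vertex is a cut vertex either.

D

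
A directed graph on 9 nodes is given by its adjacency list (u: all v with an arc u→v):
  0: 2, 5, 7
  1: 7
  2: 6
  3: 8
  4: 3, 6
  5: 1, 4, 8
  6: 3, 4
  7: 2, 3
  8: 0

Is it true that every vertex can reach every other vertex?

From 4 we can reach every vertex (0, 1, 2, 3, 4, 5, 6, 7, 8), and every vertex can reach 4 (0, 1, 2, 3, 4, 5, 6, 7, 8). So the whole graph is one strongly connected component.

Yes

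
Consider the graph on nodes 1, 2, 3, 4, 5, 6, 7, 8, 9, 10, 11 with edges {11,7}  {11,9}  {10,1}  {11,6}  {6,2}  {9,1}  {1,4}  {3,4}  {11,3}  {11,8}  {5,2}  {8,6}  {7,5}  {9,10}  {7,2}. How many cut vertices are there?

1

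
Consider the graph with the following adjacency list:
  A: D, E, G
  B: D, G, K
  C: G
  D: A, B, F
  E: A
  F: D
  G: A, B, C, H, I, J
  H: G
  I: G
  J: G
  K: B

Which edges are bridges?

A-E, B-K, C-G, D-F, G-H, G-I, G-J

The edges on the cycle G-A-D-B-G are not bridges since each lies on that cycle.
But removing A-E disconnects A from E; removing G-H disconnects G from H; removing K-B disconnects K from B; removing G-I disconnects G from I — these are bridges.
In total 7 edges are bridges.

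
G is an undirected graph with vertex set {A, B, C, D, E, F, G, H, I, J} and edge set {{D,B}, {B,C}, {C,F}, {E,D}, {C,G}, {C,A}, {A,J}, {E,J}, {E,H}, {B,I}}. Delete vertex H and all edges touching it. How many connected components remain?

1

With H gone, the remaining components are: {A, B, C, D, E, F, G, I, J}.
That is 1 component.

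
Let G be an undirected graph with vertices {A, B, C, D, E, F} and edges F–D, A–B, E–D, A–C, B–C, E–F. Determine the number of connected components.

2

Starting from A we can reach A, B, C. That is one component of size 3.
Starting from D we can reach D, E, F. That is one component of size 3.
Total: 2 components.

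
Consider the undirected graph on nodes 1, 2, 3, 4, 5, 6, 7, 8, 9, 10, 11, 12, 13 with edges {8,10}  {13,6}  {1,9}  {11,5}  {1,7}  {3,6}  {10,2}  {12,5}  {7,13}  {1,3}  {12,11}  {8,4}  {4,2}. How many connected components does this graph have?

3

Starting from 5 we can reach 5, 11, 12. That is one component of size 3.
Starting from 2 we can reach 2, 4, 8, 10. That is one component of size 4.
Starting from 1 we can reach 1, 3, 6, 7, 9, 13. That is one component of size 6.
Total: 3 components.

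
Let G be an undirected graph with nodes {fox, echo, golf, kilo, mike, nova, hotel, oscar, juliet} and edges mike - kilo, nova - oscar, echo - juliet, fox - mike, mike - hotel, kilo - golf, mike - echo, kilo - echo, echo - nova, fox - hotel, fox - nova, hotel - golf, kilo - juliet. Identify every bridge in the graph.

nova-oscar

The edges on the cycle mike-hotel-golf-kilo-mike are not bridges since each lies on that cycle.
But removing nova - oscar disconnects nova from oscar — this is a bridge.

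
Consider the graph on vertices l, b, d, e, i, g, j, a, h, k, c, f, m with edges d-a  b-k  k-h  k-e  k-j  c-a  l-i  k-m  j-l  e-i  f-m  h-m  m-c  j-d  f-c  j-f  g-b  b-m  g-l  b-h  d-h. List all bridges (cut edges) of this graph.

none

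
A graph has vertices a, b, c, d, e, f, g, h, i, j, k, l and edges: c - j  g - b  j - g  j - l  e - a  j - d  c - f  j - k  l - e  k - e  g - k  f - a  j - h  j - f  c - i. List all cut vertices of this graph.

Removing c increases the component count from 1 to 2, so c is a cut vertex.
Removing g increases the component count from 1 to 2, so g is a cut vertex.
Removing j increases the component count from 1 to 3, so j is a cut vertex.
By contrast removing d leaves 1 component; it is not a cut vertex. No other vertex is a cut vertex either.

c, g, j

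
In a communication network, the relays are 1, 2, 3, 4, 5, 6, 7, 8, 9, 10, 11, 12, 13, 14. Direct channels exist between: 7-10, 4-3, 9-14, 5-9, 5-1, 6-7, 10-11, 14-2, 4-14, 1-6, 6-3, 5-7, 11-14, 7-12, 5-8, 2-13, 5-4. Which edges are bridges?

12-7, 13-2, 14-2, 5-8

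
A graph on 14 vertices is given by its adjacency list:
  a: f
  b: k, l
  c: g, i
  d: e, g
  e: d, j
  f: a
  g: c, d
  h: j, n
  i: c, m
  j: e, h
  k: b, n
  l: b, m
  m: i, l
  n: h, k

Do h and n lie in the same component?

From h we can reach b, c, d, e, g, h, i, j, k, l, m, n, which includes n.

Yes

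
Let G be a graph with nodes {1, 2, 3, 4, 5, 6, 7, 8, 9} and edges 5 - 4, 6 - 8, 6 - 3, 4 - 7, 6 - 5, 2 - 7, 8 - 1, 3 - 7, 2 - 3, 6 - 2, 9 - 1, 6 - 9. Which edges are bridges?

The edges on the cycle 6-8-1-9-6 are not bridges since each lies on that cycle.
Every edge lies on some cycle, so there are no bridges.

none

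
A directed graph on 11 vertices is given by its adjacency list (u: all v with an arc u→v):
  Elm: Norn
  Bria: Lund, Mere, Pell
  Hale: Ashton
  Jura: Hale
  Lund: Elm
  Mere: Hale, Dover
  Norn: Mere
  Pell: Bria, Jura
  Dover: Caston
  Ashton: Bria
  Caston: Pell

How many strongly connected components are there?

{Elm, Bria, Hale, Jura, Lund, Mere, Norn, Pell, Dover, Ashton, Caston} are all mutually reachable — one SCC of size 11.
That gives 1 strongly connected component.

1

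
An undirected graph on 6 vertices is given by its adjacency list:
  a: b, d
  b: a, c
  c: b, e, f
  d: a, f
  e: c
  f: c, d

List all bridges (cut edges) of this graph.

c-e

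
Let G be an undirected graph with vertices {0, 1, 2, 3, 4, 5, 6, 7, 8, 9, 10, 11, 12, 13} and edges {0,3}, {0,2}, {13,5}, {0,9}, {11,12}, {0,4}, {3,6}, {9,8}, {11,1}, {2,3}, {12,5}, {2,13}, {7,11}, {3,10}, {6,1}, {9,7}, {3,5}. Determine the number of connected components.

1

Starting from 0 we can reach 0, 1, 2, 3, 4, 5, 6, 7, 8, 9, 10, 11, 12, 13. That is one component of size 14.
Total: 1 component.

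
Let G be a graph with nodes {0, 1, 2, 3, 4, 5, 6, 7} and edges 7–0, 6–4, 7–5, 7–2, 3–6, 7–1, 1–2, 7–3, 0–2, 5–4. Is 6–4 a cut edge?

No

After removing 6–4, the path 6-3-7-5-4 still connects them, so the edge is not a bridge.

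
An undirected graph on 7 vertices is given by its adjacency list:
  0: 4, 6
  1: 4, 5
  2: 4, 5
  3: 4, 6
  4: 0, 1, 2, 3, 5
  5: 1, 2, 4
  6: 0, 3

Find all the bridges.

none

The edges on the cycle 4-3-6-0-4 are not bridges since each lies on that cycle.
Every edge lies on some cycle, so there are no bridges.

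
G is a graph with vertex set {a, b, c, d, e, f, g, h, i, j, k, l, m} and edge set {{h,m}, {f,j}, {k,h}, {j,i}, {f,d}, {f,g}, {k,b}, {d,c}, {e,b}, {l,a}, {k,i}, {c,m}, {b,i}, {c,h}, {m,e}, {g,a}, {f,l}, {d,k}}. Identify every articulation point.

Removing f increases the component count from 1 to 2, so f is a cut vertex.
By contrast removing l leaves 1 component; it is not a cut vertex. No other vertex is a cut vertex either.

f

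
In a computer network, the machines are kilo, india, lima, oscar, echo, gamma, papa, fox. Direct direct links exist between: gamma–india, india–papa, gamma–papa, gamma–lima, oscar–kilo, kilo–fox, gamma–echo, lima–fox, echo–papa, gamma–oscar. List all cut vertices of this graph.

gamma

Removing gamma increases the component count from 1 to 2, so gamma is a cut vertex.
By contrast removing oscar leaves 1 component; it is not a cut vertex. No other vertex is a cut vertex either.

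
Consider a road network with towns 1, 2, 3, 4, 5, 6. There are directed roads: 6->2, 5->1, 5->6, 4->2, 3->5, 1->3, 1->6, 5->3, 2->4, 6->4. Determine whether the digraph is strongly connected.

No

There is no directed path from 4 to 5, so the graph is not strongly connected.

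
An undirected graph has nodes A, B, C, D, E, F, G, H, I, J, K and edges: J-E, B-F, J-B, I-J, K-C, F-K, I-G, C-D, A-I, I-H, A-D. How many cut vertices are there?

2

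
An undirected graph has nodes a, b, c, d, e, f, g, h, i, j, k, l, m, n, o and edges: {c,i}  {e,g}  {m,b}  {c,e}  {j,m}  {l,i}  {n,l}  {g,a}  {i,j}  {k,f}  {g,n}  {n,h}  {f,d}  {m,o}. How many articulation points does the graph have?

6

Removing f increases the component count from 2 to 3, so f is a cut vertex.
Removing g increases the component count from 2 to 3, so g is a cut vertex.
Removing i increases the component count from 2 to 3, so i is a cut vertex.
Likewise j, m, n are cut vertices.
By contrast removing e leaves 2 components; it is not a cut vertex. No other vertex is a cut vertex either.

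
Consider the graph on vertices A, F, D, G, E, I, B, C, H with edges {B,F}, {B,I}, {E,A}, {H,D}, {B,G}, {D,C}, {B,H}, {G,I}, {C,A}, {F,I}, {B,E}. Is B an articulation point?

Yes

Deleting B raises the number of components from 1 to 2, so B is a cut vertex.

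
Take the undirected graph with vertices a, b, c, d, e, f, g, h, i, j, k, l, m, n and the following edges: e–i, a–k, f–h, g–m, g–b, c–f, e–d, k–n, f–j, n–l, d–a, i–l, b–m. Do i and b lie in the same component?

No

The component containing i is {a, d, e, i, k, l, n}, and b is not in it.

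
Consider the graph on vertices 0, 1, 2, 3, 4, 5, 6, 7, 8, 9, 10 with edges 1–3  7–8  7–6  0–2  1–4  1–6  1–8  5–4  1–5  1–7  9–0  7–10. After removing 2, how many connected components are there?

2

With 2 gone, the remaining components are: {0, 9}; {1, 3, 4, 5, 6, 7, 8, 10}.
That is 2 components.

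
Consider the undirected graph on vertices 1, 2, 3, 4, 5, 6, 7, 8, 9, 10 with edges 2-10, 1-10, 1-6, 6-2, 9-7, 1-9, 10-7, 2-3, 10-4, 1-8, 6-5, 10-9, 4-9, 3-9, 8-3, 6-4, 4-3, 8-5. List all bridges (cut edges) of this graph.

The edges on the cycle 2-10-4-3-2 are not bridges since each lies on that cycle.
Every edge lies on some cycle, so there are no bridges.

none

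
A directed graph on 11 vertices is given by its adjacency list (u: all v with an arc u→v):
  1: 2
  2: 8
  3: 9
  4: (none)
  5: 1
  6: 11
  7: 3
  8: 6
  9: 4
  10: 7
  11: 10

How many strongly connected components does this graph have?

{7} is an SCC by itself.
{11} is an SCC by itself.
{8} is an SCC by itself.
{10} is an SCC by itself.
{2} is an SCC by itself.
(and 6 more singleton SCCs)
That gives 11 strongly connected components.

11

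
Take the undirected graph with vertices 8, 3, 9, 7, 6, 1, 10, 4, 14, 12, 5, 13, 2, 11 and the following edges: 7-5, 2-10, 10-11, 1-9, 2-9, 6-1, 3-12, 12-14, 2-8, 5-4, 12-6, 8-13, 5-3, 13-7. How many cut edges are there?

The edges on the cycle 2-8-13-7-5-3-12-6-1-9-2 are not bridges since each lies on that cycle.
But removing 5-4 disconnects 5 from 4; removing 10-11 disconnects 10 from 11; removing 14-12 disconnects 14 from 12; removing 2-10 disconnects 2 from 10 — these are bridges.
That makes 4 bridges.

4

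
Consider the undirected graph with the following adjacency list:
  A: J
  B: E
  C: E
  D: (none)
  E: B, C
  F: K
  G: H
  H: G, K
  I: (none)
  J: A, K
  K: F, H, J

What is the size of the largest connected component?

D is isolated — a component by itself.
I is isolated — a component by itself.
Starting from B we can reach B, C, E. That is one component of size 3.
Starting from A we can reach A, F, G, H, J, K. That is one component of size 6.
The largest has 6 vertices.

6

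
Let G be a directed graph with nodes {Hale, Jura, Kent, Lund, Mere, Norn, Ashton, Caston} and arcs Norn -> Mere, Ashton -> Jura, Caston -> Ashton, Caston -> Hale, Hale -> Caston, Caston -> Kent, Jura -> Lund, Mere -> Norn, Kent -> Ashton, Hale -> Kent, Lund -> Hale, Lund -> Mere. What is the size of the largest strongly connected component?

{Hale, Jura, Kent, Lund, Ashton, Caston} are all mutually reachable — one SCC of size 6.
{Mere, Norn} are all mutually reachable — one SCC of size 2.
The largest has 6 vertices.

6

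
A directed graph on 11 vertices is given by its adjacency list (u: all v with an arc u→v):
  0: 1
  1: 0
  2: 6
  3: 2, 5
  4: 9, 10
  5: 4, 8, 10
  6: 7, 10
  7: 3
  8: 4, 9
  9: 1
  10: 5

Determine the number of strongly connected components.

4

{4, 5, 8, 10} are all mutually reachable — one SCC of size 4.
{2, 3, 6, 7} are all mutually reachable — one SCC of size 4.
{0, 1} are all mutually reachable — one SCC of size 2.
{9} is an SCC by itself.
That gives 4 strongly connected components.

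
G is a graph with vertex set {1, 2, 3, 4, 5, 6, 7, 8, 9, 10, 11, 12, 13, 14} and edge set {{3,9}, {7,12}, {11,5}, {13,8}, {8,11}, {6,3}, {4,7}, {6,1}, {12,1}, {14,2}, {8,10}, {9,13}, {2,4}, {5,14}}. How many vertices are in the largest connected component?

Starting from 1 we can reach 1, 2, 3, 4, 5, 6, 7, 8, 9, 10, 11, 12, 13, 14. That is one component of size 14.
The largest has 14 vertices.

14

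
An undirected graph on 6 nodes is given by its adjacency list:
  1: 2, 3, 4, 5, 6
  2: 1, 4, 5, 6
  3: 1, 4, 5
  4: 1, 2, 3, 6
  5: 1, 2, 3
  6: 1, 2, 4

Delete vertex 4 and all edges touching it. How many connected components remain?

1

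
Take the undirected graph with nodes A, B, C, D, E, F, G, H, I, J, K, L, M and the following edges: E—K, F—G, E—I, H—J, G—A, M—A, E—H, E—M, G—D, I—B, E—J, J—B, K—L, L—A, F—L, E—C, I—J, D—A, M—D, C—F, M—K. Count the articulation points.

Removing E increases the component count from 1 to 2, so E is a cut vertex.
By contrast removing L leaves 1 component; it is not a cut vertex. No other vertex is a cut vertex either.

1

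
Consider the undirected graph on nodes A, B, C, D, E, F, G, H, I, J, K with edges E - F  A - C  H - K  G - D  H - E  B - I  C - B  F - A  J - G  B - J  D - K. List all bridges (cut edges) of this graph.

B-I

The edges on the cycle H-E-F-A-C-B-J-G-D-K-H are not bridges since each lies on that cycle.
But removing I - B disconnects I from B — this is a bridge.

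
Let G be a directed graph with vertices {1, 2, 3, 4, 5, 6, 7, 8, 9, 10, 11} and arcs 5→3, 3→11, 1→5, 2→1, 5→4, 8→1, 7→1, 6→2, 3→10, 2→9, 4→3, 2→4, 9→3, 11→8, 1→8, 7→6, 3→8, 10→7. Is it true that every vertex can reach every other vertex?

Yes

From 6 we can reach every vertex (1, 2, 3, 4, 5, 6, 7, 8, 9, 10, 11), and every vertex can reach 6 (1, 2, 3, 4, 5, 6, 7, 8, 9, 10, 11). So the whole graph is one strongly connected component.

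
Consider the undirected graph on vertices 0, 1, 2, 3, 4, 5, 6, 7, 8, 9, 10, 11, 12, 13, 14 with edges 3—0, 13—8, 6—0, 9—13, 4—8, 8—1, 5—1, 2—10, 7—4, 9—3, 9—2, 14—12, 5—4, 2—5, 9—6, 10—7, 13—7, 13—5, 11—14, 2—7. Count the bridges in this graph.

The edges on the cycle 2-10-7-2 are not bridges since each lies on that cycle.
But removing 14—12 disconnects 14 from 12; removing 11—14 disconnects 11 from 14 — these are bridges.
That makes 2 bridges.

2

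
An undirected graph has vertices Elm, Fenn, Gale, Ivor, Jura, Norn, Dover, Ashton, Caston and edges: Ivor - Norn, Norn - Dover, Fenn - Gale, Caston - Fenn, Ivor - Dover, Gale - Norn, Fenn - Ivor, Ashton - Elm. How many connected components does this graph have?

Jura is isolated — a component by itself.
Starting from Elm we can reach Elm, Ashton. That is one component of size 2.
Starting from Fenn we can reach Fenn, Gale, Ivor, Norn, Dover, Caston. That is one component of size 6.
Total: 3 components.

3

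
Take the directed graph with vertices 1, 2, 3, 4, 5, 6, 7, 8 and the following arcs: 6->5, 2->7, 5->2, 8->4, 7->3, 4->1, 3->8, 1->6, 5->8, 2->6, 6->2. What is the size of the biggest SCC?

8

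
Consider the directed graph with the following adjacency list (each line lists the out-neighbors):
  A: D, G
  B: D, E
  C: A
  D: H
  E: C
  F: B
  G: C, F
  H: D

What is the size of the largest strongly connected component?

{A, B, C, E, F, G} are all mutually reachable — one SCC of size 6.
{D, H} are all mutually reachable — one SCC of size 2.
The largest has 6 vertices.

6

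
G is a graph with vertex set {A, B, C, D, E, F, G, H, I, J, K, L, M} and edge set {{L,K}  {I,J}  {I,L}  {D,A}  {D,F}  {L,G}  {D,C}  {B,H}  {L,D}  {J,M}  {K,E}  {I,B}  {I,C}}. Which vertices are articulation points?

Removing B increases the component count from 1 to 2, so B is a cut vertex.
Removing D increases the component count from 1 to 3, so D is a cut vertex.
Removing I increases the component count from 1 to 3, so I is a cut vertex.
Likewise J, K, L are cut vertices.
By contrast removing E leaves 1 component; it is not a cut vertex. No other vertex is a cut vertex either.

B, D, I, J, K, L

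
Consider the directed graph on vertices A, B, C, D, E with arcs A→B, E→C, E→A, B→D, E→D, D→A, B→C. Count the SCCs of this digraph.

3

{A, B, D} are all mutually reachable — one SCC of size 3.
{C} is an SCC by itself.
{E} is an SCC by itself.
That gives 3 strongly connected components.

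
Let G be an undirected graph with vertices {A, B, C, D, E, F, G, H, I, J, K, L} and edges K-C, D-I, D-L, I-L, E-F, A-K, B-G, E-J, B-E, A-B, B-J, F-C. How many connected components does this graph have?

H is isolated — a component by itself.
Starting from D we can reach D, I, L. That is one component of size 3.
Starting from A we can reach A, B, C, E, F, G, J, K. That is one component of size 8.
Total: 3 components.

3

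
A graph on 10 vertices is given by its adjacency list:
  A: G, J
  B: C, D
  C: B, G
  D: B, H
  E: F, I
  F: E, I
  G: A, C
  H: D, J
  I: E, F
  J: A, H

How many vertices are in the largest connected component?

7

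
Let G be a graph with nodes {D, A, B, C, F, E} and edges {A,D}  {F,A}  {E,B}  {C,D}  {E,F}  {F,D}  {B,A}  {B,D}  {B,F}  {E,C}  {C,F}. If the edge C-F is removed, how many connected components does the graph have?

1

C and F are still connected via C-E-F, so the component count stays at 1.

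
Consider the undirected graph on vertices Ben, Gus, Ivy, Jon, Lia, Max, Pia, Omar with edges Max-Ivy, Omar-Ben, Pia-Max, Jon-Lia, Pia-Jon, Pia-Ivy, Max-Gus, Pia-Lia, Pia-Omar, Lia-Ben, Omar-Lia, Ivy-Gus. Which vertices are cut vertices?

Removing Pia increases the component count from 1 to 2, so Pia is a cut vertex.
By contrast removing Omar leaves 1 component; it is not a cut vertex. No other vertex is a cut vertex either.

Pia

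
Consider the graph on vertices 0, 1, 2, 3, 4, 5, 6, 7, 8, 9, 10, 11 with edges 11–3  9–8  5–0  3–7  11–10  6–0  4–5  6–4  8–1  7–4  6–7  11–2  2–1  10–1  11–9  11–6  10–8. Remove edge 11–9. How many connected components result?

1

11 and 9 are still connected via 11-10-8-9, so the component count stays at 1.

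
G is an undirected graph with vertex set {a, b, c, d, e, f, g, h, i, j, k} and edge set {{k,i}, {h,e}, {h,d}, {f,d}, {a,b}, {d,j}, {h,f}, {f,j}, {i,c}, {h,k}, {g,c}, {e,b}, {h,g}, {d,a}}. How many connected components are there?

1

Starting from a we can reach a, b, c, d, e, f, g, h, i, j, k. That is one component of size 11.
Total: 1 component.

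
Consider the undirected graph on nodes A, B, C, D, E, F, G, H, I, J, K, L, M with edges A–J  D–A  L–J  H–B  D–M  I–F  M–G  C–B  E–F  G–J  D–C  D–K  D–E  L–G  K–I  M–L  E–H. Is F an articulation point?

Deleting F leaves 1 component (was 1) (its neighbors E, I remain connected to each other), so F is not a cut vertex.

No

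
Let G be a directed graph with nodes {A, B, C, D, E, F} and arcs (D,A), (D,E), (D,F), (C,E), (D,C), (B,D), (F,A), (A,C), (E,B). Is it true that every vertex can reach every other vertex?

Yes

From C we can reach every vertex (A, B, C, D, E, F), and every vertex can reach C (A, B, C, D, E, F). So the whole graph is one strongly connected component.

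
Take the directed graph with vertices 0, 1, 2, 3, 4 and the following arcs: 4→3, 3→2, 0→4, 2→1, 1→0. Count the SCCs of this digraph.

1

{0, 1, 2, 3, 4} are all mutually reachable — one SCC of size 5.
That gives 1 strongly connected component.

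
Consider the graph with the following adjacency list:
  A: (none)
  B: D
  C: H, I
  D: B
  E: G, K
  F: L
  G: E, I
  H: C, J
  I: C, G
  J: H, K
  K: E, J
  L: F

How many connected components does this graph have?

4

A is isolated — a component by itself.
Starting from F we can reach F, L. That is one component of size 2.
Starting from B we can reach B, D. That is one component of size 2.
Starting from C we can reach C, E, G, H, I, J, K. That is one component of size 7.
Total: 4 components.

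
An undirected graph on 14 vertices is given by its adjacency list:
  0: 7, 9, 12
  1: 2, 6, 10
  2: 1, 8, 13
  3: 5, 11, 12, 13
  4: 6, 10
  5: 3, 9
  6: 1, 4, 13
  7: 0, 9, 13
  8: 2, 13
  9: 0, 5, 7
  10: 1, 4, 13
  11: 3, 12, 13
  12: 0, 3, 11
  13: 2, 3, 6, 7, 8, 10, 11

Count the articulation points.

1

Removing 13 increases the component count from 1 to 2, so 13 is a cut vertex.
By contrast removing 8 leaves 1 component; it is not a cut vertex. No other vertex is a cut vertex either.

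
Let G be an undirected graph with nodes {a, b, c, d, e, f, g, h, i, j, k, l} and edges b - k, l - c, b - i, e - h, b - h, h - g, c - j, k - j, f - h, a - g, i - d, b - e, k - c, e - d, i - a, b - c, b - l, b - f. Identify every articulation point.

Removing b increases the component count from 1 to 2, so b is a cut vertex.
By contrast removing i leaves 1 component; it is not a cut vertex. No other vertex is a cut vertex either.

b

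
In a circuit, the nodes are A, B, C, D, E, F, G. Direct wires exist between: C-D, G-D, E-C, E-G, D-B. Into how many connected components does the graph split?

3

A is isolated — a component by itself.
F is isolated — a component by itself.
Starting from B we can reach B, C, D, E, G. That is one component of size 5.
Total: 3 components.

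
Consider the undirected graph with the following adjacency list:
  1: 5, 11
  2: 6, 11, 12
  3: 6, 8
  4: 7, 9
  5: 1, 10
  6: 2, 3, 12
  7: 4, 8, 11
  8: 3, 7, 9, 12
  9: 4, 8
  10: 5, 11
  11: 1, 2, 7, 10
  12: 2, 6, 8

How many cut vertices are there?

1

Removing 11 increases the component count from 1 to 2, so 11 is a cut vertex.
By contrast removing 10 leaves 1 component; it is not a cut vertex. No other vertex is a cut vertex either.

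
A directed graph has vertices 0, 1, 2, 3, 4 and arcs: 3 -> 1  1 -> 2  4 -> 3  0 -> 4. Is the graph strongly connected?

No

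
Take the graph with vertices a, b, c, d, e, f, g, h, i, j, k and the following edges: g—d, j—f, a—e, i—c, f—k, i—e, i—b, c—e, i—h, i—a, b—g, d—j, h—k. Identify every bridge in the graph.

none

The edges on the cycle i-c-e-i are not bridges since each lies on that cycle.
Every edge lies on some cycle, so there are no bridges.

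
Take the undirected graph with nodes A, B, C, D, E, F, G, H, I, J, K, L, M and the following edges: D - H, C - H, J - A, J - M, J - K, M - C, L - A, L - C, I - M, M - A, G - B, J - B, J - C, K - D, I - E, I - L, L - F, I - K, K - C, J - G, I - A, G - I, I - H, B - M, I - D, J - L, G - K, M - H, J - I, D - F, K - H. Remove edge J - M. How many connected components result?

1

J and M are still connected via J-I-M, so the component count stays at 1.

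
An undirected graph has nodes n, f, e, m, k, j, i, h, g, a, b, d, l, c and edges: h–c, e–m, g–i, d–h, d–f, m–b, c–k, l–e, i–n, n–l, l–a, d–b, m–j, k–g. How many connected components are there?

Starting from a we can reach a, b, c, d, e, f, g, h, i, j, k, l, m, n. That is one component of size 14.
Total: 1 component.

1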